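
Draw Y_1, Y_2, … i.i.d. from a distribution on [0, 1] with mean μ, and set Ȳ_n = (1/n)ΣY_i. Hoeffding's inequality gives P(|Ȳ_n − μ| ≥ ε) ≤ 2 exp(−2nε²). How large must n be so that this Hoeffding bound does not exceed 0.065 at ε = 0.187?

Require 2·exp(−2nε²) ≤ 0.065, i.e. 2nε² ≥ ln(2/0.065) = 3.426515.
So n ≥ 3.426515 / (2·0.187²) = 48.994.
The smallest integer n is 49.

49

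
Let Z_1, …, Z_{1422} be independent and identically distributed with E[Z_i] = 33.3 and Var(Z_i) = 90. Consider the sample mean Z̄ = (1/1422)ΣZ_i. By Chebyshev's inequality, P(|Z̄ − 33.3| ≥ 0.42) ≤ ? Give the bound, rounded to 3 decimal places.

Var(Z̄) = Var(Z_i)/n = 90/1422 = 0.063291.
Chebyshev: P(|Z̄ − 33.3| ≥ 0.42) ≤ Var(Z̄)/(0.42)² = 90/(1422·0.42²) = 0.3588.

0.359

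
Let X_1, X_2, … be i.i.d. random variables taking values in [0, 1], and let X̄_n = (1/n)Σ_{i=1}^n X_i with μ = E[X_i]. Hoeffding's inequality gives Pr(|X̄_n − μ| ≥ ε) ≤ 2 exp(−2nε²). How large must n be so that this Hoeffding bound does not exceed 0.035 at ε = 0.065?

Require 2·exp(−2nε²) ≤ 0.035, i.e. 2nε² ≥ ln(2/0.035) = 4.045554.
So n ≥ 4.045554 / (2·0.065²) = 478.764.
The smallest integer n is 479.

479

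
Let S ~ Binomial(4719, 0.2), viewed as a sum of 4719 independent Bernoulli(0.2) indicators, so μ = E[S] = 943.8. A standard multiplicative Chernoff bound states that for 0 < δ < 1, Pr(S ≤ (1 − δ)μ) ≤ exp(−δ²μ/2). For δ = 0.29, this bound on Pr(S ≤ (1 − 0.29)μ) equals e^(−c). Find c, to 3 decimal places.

c = δ²μ/2 = 0.29²·943.8/2 = 39.6868.

39.687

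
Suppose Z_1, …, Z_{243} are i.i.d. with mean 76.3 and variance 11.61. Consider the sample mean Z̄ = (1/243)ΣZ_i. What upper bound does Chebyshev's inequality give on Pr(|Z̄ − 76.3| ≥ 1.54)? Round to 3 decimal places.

0.020

Var(Z̄) = Var(Z_i)/n = 11.61/243 = 0.047778.
Chebyshev: Pr(|Z̄ − 76.3| ≥ 1.54) ≤ Var(Z̄)/(1.54)² = 11.61/(243·1.54²) = 0.0201.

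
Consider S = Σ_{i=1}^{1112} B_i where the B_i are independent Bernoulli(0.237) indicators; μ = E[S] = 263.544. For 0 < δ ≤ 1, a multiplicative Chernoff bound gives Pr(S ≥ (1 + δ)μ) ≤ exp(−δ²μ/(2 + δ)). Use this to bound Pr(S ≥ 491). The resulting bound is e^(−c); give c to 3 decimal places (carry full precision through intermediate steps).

Write 491 = (1 + δ)μ, so δ = 491/263.544 − 1 = 0.8630665…
Then the exponent is δ²μ/(2 + δ) = (491 − μ)² / (μ·(2 + δ)) = 68.566223.

68.566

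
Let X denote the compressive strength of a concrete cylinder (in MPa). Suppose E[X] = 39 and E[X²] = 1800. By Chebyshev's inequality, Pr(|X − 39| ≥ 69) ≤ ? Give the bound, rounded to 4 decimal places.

0.0586

Var(X) = E[X²] − (E[X])² = 1800 − 1521 = 279.
Chebyshev's inequality: Pr(|X − μ| ≥ t) ≤ Var(X)/t² = 279/4761 = 0.0586.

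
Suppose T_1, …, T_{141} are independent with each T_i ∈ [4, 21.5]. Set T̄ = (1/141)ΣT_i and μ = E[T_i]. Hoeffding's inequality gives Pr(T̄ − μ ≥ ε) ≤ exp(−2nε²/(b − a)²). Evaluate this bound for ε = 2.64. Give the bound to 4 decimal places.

Exponent: 2nε²/(b − a)² = 2·141·2.64² / 17.5² = 6.41772.
Bound = exp(−6.41772) = 0.00163.

0.0016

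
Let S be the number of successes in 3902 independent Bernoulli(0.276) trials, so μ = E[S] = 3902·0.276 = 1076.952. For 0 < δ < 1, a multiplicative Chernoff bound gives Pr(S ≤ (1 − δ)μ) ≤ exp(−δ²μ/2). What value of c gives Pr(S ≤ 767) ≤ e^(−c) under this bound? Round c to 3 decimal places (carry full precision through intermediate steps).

Write 767 = (1 − δ)μ, so δ = 1 − 767/1076.952 = 0.2878048…
Then the exponent is δ²μ/2 = (μ − 767)²/(2μ) = 44.602843.

44.603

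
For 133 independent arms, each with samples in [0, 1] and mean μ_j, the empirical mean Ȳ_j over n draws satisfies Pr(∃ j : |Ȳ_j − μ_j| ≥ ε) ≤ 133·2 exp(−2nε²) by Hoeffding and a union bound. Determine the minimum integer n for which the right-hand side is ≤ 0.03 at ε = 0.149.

205

Need 2·133·exp(−2nε²) ≤ 0.03, i.e. exp(−2nε²) ≤ 0.03/266.
So 2nε² ≥ ln(266/0.03) = 9.090054.
Hence n ≥ 9.090054/(2·0.149²) = 204.722.
The smallest integer n is 205.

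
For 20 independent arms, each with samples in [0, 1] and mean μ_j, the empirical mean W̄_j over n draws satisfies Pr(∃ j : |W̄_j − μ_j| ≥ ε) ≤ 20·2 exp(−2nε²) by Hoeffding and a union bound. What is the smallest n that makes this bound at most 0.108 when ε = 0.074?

Need 2·20·exp(−2nε²) ≤ 0.108, i.e. exp(−2nε²) ≤ 0.108/40.
So 2nε² ≥ ln(40/0.108) = 5.914504.
Hence n ≥ 5.914504/(2·0.074²) = 540.039.
The smallest integer n is 541.

541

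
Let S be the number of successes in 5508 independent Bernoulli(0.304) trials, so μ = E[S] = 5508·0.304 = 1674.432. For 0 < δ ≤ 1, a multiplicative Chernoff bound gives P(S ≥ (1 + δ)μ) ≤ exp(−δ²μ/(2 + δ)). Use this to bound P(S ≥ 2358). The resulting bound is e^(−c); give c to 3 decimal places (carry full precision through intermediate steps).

Write 2358 = (1 + δ)μ, so δ = 2358/1674.432 − 1 = 0.4082387…
Then the exponent is δ²μ/(2 + δ) = (2358 − μ)² / (μ·(2 + δ)) = 115.876774.

115.877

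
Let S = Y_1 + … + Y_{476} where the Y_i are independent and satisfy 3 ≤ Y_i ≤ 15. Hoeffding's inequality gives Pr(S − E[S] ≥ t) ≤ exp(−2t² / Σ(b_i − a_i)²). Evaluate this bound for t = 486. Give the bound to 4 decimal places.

Σ(b_i − a_i)² = 476·(12)² = 68544.
Exponent = 2·486²/68544 = 6.8918.
Bound = exp(−6.8918) = 0.00102.

0.0010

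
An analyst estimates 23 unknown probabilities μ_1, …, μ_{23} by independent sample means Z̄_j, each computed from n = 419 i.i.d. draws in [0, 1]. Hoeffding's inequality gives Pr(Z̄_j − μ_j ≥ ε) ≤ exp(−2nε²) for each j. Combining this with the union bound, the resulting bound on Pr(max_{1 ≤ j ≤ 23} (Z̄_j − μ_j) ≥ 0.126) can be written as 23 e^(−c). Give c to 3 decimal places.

13.304

Union bound over the 23 events: Pr(max_{1 ≤ j ≤ 23} (Z̄_j − μ_j) ≥ 0.126) ≤ 23·exp(−2nε²) = 23 exp(−2·419·0.126²).
So c = 2·419·0.126² = 13.3041.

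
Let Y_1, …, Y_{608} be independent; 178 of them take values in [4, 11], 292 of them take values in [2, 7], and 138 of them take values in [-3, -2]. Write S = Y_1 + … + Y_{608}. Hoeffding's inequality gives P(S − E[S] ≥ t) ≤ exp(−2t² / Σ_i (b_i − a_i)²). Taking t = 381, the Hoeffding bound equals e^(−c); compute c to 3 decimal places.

17.965

Σ(b_i − a_i)² = 178·7² + 292·5² + 138·1² = 16160.
c = 2t² / 16160 = 2·381² / 16160 = 17.9655.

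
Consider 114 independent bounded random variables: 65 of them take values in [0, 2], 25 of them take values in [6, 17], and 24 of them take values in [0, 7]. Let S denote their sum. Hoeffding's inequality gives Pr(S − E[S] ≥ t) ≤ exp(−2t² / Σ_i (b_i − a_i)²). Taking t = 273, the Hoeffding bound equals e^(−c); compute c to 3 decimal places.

Σ(b_i − a_i)² = 65·2² + 25·11² + 24·7² = 4461.
c = 2t² / 4461 = 2·273² / 4461 = 33.4136.

33.414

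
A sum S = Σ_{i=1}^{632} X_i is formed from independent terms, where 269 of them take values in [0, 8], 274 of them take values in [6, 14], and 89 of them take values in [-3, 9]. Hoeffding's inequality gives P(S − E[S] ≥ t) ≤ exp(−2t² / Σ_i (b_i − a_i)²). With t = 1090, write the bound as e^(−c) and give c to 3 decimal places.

Σ(b_i − a_i)² = 269·8² + 274·8² + 89·12² = 47568.
c = 2t² / 47568 = 2·1090² / 47568 = 49.9538.

49.954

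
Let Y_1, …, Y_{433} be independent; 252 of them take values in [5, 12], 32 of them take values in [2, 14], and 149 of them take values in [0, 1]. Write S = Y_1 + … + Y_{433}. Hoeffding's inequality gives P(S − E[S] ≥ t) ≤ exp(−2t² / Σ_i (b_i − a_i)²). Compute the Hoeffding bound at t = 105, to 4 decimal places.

Σ(b_i − a_i)² = 252·7² + 32·12² + 149·1² = 17105.
Exponent = 2·105² / 17105 = 1.28910.
Bound = exp(−1.28910) = 0.27552.

0.2755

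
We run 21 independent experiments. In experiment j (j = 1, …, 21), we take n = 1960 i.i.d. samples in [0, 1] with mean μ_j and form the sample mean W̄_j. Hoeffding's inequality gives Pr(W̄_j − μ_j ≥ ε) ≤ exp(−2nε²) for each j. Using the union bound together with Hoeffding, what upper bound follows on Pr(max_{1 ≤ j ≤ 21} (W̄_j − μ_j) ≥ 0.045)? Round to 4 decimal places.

Per-experiment Hoeffding bound: exp(−2·1960·0.045²) = exp(−7.93800) = 0.00035692.
Union bound over 21 events: 21·0.00035692 = 0.00750.

0.0075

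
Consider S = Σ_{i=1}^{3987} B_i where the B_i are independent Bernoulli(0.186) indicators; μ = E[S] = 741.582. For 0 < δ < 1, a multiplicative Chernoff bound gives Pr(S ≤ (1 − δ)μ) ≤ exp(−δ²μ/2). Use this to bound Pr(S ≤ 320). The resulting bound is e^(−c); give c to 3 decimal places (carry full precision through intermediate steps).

119.833

Write 320 = (1 − δ)μ, so δ = 1 − 320/741.582 = 0.5684901…
Then the exponent is δ²μ/2 = (μ − 320)²/(2μ) = 119.832589.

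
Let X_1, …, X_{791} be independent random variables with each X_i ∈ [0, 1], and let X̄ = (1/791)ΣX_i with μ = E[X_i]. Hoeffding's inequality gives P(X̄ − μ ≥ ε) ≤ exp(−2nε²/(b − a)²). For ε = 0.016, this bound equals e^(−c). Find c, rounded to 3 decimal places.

c = 2nε²/(b − a)² = 2·791·0.016² / 1² = 0.4050.

0.405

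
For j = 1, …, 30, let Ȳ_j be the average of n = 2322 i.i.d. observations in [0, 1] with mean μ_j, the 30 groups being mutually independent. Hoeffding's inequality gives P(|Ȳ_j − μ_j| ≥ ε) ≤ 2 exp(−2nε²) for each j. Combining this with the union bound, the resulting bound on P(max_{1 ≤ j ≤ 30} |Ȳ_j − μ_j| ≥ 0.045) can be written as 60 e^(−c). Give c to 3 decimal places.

Union bound over the 30 events: P(max_{1 ≤ j ≤ 30} |Ȳ_j − μ_j| ≥ 0.045) ≤ 30·2·exp(−2nε²) = 60 exp(−2·2322·0.045²).
So c = 2·2322·0.045² = 9.4041.

9.404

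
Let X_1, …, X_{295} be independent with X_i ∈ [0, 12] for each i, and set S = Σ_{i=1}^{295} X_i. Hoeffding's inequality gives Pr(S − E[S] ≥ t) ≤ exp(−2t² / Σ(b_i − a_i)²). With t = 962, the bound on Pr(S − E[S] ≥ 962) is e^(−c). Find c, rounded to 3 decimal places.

43.571

Σ(b_i − a_i)² = 295·(12)² = 42480.
c = 2t²/42480 = 2·962²/42480 = 43.5708.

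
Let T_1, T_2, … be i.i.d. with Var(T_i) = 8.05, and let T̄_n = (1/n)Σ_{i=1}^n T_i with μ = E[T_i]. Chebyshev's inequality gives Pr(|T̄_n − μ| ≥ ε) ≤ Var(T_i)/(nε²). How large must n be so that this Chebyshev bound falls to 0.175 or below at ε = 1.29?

Require 8.05/(n·1.29²) ≤ 0.175, i.e. n ≥ 8.05/(0.175·1.29²) = 27.643.
The smallest integer n is 28.

28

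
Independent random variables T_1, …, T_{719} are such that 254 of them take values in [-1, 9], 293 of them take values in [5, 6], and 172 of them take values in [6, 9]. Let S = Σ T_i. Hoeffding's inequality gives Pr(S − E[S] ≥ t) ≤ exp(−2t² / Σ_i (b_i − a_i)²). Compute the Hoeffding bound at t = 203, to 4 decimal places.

0.0485

Σ(b_i − a_i)² = 254·10² + 293·1² + 172·3² = 27241.
Exponent = 2·203² / 27241 = 3.02551.
Bound = exp(−3.02551) = 0.04853.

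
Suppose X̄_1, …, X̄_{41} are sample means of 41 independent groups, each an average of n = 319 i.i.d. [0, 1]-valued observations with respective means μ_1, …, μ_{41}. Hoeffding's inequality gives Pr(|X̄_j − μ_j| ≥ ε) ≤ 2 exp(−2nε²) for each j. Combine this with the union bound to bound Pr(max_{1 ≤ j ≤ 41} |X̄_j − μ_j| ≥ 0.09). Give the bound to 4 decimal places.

0.4672

Per-experiment Hoeffding bound: 2·exp(−2·319·0.09²) = 2·exp(−5.16780) = 0.011394.
Union bound over 41 events: 41·0.011394 = 0.46716.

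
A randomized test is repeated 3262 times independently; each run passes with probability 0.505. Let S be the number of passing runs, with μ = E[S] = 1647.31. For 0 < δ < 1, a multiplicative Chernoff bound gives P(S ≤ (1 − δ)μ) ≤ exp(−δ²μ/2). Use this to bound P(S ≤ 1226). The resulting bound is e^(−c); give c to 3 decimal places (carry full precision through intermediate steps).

Write 1226 = (1 − δ)μ, so δ = 1 − 1226/1647.31 = 0.2557564…
Then the exponent is δ²μ/2 = (μ − 1226)²/(2μ) = 53.876355.

53.876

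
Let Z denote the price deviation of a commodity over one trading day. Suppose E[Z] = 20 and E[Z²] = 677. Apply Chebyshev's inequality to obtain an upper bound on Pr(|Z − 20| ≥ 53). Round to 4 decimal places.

0.0986

Var(Z) = E[Z²] − (E[Z])² = 677 − 400 = 277.
Chebyshev's inequality: Pr(|Z − μ| ≥ t) ≤ Var(Z)/t² = 277/2809 = 0.0986.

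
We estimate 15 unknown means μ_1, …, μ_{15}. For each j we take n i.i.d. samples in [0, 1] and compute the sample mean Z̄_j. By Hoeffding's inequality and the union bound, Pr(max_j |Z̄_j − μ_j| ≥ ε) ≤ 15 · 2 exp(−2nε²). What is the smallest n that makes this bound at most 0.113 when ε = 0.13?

166

Need 2·15·exp(−2nε²) ≤ 0.113, i.e. exp(−2nε²) ≤ 0.113/30.
So 2nε² ≥ ln(30/0.113) = 5.581565.
Hence n ≥ 5.581565/(2·0.13²) = 165.135.
The smallest integer n is 166.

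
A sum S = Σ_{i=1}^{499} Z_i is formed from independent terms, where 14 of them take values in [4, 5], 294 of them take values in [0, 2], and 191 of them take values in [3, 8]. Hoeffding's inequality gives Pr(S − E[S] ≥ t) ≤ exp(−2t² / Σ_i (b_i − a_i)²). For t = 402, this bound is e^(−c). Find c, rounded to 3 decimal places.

Σ(b_i − a_i)² = 14·1² + 294·2² + 191·5² = 5965.
c = 2t² / 5965 = 2·402² / 5965 = 54.1841.

54.184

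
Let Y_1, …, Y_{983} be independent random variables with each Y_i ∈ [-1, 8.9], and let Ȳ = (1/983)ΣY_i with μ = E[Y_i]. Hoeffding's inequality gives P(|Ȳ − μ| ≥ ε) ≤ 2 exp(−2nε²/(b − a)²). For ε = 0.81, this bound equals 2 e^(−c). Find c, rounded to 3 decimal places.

c = 2nε²/(b − a)² = 2·983·0.81² / 9.9² = 13.1608.

13.161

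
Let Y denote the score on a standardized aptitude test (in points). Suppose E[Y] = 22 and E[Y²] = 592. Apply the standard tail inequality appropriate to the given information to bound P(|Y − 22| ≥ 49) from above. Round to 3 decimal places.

The first two moments determine the variance, so Chebyshev's inequality is the sharpest standard bound available.
Var(Y) = E[Y²] − (E[Y])² = 592 − 484 = 108.
Chebyshev's inequality: P(|Y − μ| ≥ t) ≤ Var(Y)/t² = 108/2401 = 0.0450.

0.045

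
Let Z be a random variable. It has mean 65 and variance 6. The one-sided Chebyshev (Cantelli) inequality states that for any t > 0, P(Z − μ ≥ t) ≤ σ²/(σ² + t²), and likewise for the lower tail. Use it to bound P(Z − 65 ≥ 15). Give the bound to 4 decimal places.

0.0260

Here σ² = 6 and t = 15, so σ² + t² = 231.
Cantelli's bound: 6/231 = 0.0260.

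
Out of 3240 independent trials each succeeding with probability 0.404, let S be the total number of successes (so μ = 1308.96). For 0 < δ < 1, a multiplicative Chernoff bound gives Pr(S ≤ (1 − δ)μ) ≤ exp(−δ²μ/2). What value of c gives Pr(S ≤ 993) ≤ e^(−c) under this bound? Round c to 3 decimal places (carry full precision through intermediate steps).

38.134

Write 993 = (1 − δ)μ, so δ = 1 − 993/1308.96 = 0.2413825…
Then the exponent is δ²μ/2 = (μ − 993)²/(2μ) = 38.133603.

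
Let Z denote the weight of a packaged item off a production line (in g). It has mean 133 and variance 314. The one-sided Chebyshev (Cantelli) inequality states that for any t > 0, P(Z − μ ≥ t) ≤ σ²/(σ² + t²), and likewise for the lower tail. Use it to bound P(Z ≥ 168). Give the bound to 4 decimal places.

Here σ² = 314 and t = 35, so σ² + t² = 1539.
Cantelli's bound: 314/1539 = 0.2040.

0.2040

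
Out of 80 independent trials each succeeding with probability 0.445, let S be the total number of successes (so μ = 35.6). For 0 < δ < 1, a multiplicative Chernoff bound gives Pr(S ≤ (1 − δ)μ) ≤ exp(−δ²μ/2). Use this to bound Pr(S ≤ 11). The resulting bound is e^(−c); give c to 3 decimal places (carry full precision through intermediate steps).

Write 11 = (1 − δ)μ, so δ = 1 − 11/35.6 = 0.6910112…
Then the exponent is δ²μ/2 = (μ − 11)²/(2μ) = 8.499438.

8.499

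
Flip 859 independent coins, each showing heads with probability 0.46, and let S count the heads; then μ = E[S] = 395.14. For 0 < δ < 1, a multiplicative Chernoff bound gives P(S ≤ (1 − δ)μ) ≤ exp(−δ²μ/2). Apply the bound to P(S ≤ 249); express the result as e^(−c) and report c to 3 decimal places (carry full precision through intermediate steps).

Write 249 = (1 − δ)μ, so δ = 1 − 249/395.14 = 0.3698436…
Then the exponent is δ²μ/2 = (μ − 249)²/(2μ) = 27.024472.

27.024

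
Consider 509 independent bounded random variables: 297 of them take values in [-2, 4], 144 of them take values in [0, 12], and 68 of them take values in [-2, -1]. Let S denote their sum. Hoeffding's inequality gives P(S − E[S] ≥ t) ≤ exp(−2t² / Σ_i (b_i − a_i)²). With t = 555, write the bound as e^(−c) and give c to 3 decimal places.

Σ(b_i − a_i)² = 297·6² + 144·12² + 68·1² = 31496.
c = 2t² / 31496 = 2·555² / 31496 = 19.5596.

19.560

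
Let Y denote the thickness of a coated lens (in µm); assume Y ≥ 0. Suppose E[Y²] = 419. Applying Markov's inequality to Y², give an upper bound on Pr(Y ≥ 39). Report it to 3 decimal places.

0.275

Since Y ≥ 0, the event {Y ≥ 39} is the same as {Y² ≥ 1521}.
Markov's inequality applied to Y² gives Pr(Y² ≥ 1521) ≤ E[Y²]/1521 = 419/1521 = 0.2755.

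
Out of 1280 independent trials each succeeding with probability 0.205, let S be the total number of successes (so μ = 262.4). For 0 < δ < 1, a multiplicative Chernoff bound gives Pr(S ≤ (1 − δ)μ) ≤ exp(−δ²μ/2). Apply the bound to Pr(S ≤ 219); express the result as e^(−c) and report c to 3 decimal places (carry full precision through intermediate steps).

Write 219 = (1 − δ)μ, so δ = 1 − 219/262.4 = 0.1653963…
Then the exponent is δ²μ/2 = (μ − 219)²/(2μ) = 3.589101.

3.589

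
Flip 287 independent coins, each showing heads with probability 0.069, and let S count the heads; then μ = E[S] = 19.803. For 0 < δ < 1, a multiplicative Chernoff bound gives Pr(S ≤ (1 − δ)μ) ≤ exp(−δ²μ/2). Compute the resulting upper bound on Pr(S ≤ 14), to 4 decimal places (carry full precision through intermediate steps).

Write 14 = (1 − δ)μ, so δ = 1 − 14/19.803 = 0.2930364…
Then the exponent is δ²μ/2 = (μ − 14)²/(2μ) = 0.850245.
Bound = exp(−0.850245) = 0.42731.

0.4273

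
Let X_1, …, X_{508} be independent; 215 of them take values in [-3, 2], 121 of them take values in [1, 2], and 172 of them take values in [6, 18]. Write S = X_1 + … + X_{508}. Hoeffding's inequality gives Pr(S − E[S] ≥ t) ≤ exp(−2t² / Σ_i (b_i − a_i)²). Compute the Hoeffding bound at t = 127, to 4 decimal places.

Σ(b_i − a_i)² = 215·5² + 121·1² + 172·12² = 30264.
Exponent = 2·127² / 30264 = 1.06589.
Bound = exp(−1.06589) = 0.34442.

0.3444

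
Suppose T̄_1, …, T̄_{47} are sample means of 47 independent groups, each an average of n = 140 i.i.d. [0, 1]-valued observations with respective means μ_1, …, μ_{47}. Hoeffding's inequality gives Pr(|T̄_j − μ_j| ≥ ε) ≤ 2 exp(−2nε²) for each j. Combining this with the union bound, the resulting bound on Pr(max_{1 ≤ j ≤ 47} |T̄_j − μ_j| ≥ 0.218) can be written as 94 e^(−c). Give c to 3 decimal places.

Union bound over the 47 events: Pr(max_{1 ≤ j ≤ 47} |T̄_j − μ_j| ≥ 0.218) ≤ 47·2·exp(−2nε²) = 94 exp(−2·140·0.218²).
So c = 2·140·0.218² = 13.3067.

13.307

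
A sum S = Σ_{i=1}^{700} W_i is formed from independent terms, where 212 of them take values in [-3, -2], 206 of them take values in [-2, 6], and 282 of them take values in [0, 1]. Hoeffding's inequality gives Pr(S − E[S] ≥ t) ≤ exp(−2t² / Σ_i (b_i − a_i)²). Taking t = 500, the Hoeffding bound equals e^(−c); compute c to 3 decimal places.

Σ(b_i − a_i)² = 212·1² + 206·8² + 282·1² = 13678.
c = 2t² / 13678 = 2·500² / 13678 = 36.5551.

36.555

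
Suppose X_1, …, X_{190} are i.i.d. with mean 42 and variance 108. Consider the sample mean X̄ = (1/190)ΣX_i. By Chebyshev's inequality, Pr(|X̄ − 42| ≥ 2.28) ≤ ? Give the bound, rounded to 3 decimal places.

Var(X̄) = Var(X_i)/n = 108/190 = 0.56842.
Chebyshev: Pr(|X̄ − 42| ≥ 2.28) ≤ Var(X̄)/(2.28)² = 108/(190·2.28²) = 0.1093.

0.109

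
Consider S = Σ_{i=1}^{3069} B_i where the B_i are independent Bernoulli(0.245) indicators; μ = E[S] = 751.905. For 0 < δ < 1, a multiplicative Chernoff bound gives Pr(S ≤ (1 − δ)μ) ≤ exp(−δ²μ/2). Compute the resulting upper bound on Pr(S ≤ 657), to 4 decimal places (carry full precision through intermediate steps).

0.0025

Write 657 = (1 − δ)μ, so δ = 1 − 657/751.905 = 0.1262194…
Then the exponent is δ²μ/2 = (μ − 657)²/(2μ) = 5.989426.
Bound = exp(−5.989426) = 0.00251.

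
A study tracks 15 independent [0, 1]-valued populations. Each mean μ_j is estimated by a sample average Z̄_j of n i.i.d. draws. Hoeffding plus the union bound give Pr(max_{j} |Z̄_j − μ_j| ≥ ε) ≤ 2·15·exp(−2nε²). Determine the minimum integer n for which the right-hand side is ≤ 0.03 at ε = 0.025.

Need 2·15·exp(−2nε²) ≤ 0.03, i.e. exp(−2nε²) ≤ 0.03/30.
So 2nε² ≥ ln(30/0.03) = 6.907755.
Hence n ≥ 6.907755/(2·0.025²) = 5526.204.
The smallest integer n is 5527.

5527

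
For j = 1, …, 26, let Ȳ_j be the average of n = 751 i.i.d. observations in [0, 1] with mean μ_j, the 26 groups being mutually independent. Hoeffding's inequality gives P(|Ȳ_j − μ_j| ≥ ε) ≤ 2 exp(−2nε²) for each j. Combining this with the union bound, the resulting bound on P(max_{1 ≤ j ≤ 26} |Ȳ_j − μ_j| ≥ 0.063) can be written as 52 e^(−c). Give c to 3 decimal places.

Union bound over the 26 events: P(max_{1 ≤ j ≤ 26} |Ȳ_j − μ_j| ≥ 0.063) ≤ 26·2·exp(−2nε²) = 52 exp(−2·751·0.063²).
So c = 2·751·0.063² = 5.9614.

5.961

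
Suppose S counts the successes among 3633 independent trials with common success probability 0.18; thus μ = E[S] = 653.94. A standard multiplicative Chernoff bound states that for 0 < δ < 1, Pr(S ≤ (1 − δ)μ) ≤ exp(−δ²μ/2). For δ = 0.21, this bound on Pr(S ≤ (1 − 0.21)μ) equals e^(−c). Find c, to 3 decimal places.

14.419

c = δ²μ/2 = 0.21²·653.94/2 = 14.4194.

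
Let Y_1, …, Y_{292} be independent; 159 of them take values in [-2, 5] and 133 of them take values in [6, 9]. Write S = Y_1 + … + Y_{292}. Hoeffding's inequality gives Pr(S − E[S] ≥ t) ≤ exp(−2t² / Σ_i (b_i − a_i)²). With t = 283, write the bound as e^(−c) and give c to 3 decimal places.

Σ(b_i − a_i)² = 159·7² + 133·3² = 8988.
c = 2t² / 8988 = 2·283² / 8988 = 17.8213.

17.821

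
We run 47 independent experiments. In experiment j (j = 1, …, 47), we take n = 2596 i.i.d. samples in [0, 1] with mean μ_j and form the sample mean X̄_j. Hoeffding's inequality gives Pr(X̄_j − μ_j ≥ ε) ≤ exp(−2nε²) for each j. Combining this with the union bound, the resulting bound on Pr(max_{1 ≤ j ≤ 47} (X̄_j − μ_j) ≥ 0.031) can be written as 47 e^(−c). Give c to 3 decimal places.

4.990

Union bound over the 47 events: Pr(max_{1 ≤ j ≤ 47} (X̄_j − μ_j) ≥ 0.031) ≤ 47·exp(−2nε²) = 47 exp(−2·2596·0.031²).
So c = 2·2596·0.031² = 4.9895.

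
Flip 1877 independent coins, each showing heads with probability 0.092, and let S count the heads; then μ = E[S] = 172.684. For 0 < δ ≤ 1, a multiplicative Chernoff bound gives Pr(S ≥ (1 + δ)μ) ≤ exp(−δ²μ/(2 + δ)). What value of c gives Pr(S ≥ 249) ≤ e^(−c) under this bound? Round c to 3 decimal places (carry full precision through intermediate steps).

Write 249 = (1 + δ)μ, so δ = 249/172.684 − 1 = 0.4419402…
Then the exponent is δ²μ/(2 + δ) = (249 − μ)² / (μ·(2 + δ)) = 13.811603.

13.812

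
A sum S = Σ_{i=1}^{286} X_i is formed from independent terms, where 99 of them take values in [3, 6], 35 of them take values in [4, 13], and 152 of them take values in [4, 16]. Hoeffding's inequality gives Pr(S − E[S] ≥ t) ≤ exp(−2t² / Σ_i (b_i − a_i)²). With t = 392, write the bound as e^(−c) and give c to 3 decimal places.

11.998

Σ(b_i − a_i)² = 99·3² + 35·9² + 152·12² = 25614.
c = 2t² / 25614 = 2·392² / 25614 = 11.9984.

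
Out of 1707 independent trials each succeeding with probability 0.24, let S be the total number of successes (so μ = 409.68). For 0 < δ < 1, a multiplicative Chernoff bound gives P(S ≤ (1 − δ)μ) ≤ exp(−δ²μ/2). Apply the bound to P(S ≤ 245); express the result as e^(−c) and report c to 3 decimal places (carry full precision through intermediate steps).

33.098

Write 245 = (1 − δ)μ, so δ = 1 − 245/409.68 = 0.4019723…
Then the exponent is δ²μ/2 = (μ − 245)²/(2μ) = 33.098397.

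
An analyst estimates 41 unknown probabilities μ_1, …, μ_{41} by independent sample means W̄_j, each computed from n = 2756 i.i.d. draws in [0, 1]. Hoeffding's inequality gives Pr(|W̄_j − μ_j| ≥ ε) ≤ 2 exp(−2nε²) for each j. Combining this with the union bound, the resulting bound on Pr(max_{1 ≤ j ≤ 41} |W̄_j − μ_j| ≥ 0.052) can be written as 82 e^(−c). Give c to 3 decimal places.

Union bound over the 41 events: Pr(max_{1 ≤ j ≤ 41} |W̄_j − μ_j| ≥ 0.052) ≤ 41·2·exp(−2nε²) = 82 exp(−2·2756·0.052²).
So c = 2·2756·0.052² = 14.9044.

14.904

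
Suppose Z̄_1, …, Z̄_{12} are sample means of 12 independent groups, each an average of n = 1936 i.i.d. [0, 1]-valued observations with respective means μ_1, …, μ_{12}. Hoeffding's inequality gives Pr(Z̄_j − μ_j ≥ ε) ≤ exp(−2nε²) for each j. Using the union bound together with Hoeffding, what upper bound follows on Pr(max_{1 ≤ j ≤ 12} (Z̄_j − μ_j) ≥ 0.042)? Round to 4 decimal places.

0.0130

Per-experiment Hoeffding bound: exp(−2·1936·0.042²) = exp(−6.83021) = 0.0010806.
Union bound over 12 events: 12·0.0010806 = 0.01297.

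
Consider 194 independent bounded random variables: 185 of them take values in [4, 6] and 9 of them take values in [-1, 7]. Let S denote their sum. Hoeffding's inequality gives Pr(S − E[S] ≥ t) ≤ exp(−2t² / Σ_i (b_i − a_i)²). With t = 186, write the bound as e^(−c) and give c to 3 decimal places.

Σ(b_i − a_i)² = 185·2² + 9·8² = 1316.
c = 2t² / 1316 = 2·186² / 1316 = 52.5775.

52.578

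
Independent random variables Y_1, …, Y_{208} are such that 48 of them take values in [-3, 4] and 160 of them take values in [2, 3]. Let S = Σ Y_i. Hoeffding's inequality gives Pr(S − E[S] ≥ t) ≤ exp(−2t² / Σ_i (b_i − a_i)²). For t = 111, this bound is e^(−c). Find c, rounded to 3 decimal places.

Σ(b_i − a_i)² = 48·7² + 160·1² = 2512.
c = 2t² / 2512 = 2·111² / 2512 = 9.8097.

9.810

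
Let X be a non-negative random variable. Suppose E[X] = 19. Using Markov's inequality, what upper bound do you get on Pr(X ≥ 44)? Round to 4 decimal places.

0.4318

Markov's inequality: for a non-negative random variable, Pr(X ≥ a) ≤ E[X]/a.
Here E[X] = 19 and a = 44, so the bound is 19/44 = 0.4318.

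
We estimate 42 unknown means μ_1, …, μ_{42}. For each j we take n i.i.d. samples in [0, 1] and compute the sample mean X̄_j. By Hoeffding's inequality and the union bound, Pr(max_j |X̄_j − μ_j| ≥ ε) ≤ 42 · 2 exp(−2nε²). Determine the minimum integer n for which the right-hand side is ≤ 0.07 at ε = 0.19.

Need 2·42·exp(−2nε²) ≤ 0.07, i.e. exp(−2nε²) ≤ 0.07/84.
So 2nε² ≥ ln(84/0.07) = 7.090077.
Hence n ≥ 7.090077/(2·0.19²) = 98.201.
The smallest integer n is 99.

99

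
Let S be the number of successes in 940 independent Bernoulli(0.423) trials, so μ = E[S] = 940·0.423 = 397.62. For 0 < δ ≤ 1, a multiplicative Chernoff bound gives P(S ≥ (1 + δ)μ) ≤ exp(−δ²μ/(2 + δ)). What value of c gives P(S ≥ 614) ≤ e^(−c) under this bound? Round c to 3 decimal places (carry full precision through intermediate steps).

46.283

Write 614 = (1 + δ)μ, so δ = 614/397.62 − 1 = 0.5441879…
Then the exponent is δ²μ/(2 + δ) = (614 − μ)² / (μ·(2 + δ)) = 46.282502.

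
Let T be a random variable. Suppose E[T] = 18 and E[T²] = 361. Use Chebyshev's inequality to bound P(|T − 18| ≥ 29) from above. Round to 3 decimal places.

0.044

Var(T) = E[T²] − (E[T])² = 361 − 324 = 37.
Chebyshev's inequality: P(|T − μ| ≥ t) ≤ Var(T)/t² = 37/841 = 0.0440.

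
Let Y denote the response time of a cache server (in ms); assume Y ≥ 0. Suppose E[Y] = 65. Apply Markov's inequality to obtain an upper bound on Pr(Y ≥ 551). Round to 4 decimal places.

0.1180

Markov's inequality: for a non-negative random variable, Pr(Y ≥ a) ≤ E[Y]/a.
Here E[Y] = 65 and a = 551, so the bound is 65/551 = 0.1180.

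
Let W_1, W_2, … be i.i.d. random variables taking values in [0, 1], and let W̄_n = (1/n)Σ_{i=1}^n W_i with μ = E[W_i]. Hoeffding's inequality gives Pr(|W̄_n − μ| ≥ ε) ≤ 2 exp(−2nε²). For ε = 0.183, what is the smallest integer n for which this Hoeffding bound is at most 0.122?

Require 2·exp(−2nε²) ≤ 0.122, i.e. 2nε² ≥ ln(2/0.122) = 2.796881.
So n ≥ 2.796881 / (2·0.183²) = 41.758.
The smallest integer n is 42.

42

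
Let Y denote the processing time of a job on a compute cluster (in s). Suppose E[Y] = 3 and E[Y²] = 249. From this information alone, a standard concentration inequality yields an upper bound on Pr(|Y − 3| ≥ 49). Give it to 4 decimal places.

The first two moments determine the variance, so Chebyshev's inequality is the sharpest standard bound available.
Var(Y) = E[Y²] − (E[Y])² = 249 − 9 = 240.
Chebyshev's inequality: Pr(|Y − μ| ≥ t) ≤ Var(Y)/t² = 240/2401 = 0.1000.

0.1000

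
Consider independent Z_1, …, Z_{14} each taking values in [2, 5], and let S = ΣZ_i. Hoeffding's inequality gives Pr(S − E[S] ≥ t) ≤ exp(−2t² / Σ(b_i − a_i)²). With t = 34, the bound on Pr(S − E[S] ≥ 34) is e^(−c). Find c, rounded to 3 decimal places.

Σ(b_i − a_i)² = 14·(3)² = 126.
c = 2t²/126 = 2·34²/126 = 18.3492.

18.349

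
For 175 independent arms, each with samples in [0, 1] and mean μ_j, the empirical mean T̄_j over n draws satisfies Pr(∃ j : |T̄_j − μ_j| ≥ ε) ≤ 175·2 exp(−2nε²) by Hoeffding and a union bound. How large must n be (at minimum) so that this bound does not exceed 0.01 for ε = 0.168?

Need 2·175·exp(−2nε²) ≤ 0.01, i.e. exp(−2nε²) ≤ 0.01/350.
So 2nε² ≥ ln(350/0.01) = 10.463103.
Hence n ≥ 10.463103/(2·0.168²) = 185.358.
The smallest integer n is 186.

186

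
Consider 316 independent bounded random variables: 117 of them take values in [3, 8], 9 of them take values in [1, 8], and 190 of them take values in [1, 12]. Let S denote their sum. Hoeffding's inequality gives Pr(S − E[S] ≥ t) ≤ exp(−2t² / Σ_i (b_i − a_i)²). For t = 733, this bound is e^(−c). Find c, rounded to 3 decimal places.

40.772

Σ(b_i − a_i)² = 117·5² + 9·7² + 190·11² = 26356.
c = 2t² / 26356 = 2·733² / 26356 = 40.7717.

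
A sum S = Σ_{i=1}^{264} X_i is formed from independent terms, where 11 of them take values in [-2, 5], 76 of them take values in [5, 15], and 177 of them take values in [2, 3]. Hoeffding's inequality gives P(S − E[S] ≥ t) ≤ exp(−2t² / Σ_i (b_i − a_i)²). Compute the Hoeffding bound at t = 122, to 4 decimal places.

Σ(b_i − a_i)² = 11·7² + 76·10² + 177·1² = 8316.
Exponent = 2·122² / 8316 = 3.57961.
Bound = exp(−3.57961) = 0.02789.

0.0279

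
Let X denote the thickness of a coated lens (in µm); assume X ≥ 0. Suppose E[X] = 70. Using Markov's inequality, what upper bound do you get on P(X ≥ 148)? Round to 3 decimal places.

0.473

Markov's inequality: for a non-negative random variable, P(X ≥ a) ≤ E[X]/a.
Here E[X] = 70 and a = 148, so the bound is 70/148 = 0.4730.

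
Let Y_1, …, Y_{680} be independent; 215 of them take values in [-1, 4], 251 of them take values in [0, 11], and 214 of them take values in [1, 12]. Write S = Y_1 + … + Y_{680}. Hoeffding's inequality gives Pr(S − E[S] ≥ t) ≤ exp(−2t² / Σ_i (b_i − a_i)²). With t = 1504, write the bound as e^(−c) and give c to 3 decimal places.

Σ(b_i − a_i)² = 215·5² + 251·11² + 214·11² = 61640.
c = 2t² / 61640 = 2·1504² / 61640 = 73.3944.

73.394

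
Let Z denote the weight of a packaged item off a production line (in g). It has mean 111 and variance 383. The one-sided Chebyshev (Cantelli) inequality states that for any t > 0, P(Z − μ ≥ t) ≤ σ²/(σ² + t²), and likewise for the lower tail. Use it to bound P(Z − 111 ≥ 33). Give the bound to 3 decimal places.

0.260

Here σ² = 383 and t = 33, so σ² + t² = 1472.
Cantelli's bound: 383/1472 = 0.2602.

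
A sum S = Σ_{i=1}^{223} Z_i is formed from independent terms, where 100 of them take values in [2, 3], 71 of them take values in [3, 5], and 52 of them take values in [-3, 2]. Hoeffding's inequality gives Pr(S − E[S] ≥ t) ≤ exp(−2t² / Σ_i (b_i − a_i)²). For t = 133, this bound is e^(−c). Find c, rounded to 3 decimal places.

21.008

Σ(b_i − a_i)² = 100·1² + 71·2² + 52·5² = 1684.
c = 2t² / 1684 = 2·133² / 1684 = 21.0083.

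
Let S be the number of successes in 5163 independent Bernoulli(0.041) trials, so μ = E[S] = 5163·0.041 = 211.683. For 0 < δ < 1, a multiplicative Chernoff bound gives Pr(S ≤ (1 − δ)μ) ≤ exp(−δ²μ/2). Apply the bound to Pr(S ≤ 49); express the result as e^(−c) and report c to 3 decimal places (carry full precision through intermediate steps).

Write 49 = (1 − δ)μ, so δ = 1 − 49/211.683 = 0.7685218…
Then the exponent is δ²μ/2 = (μ − 49)²/(2μ) = 62.512716.

62.513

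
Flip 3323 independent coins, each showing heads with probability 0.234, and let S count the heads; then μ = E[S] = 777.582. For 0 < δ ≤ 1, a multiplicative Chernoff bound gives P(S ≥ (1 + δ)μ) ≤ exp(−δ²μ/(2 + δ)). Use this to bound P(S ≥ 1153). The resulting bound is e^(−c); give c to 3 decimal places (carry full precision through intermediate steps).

Write 1153 = (1 + δ)μ, so δ = 1153/777.582 − 1 = 0.4828018…
Then the exponent is δ²μ/(2 + δ) = (1153 − μ)² / (μ·(2 + δ)) = 73.003206.

73.003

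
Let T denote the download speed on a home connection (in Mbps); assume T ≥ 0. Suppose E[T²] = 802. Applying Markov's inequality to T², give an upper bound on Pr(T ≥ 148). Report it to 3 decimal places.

0.037

Since T ≥ 0, the event {T ≥ 148} is the same as {T² ≥ 21904}.
Markov's inequality applied to T² gives Pr(T² ≥ 21904) ≤ E[T²]/21904 = 802/21904 = 0.0366.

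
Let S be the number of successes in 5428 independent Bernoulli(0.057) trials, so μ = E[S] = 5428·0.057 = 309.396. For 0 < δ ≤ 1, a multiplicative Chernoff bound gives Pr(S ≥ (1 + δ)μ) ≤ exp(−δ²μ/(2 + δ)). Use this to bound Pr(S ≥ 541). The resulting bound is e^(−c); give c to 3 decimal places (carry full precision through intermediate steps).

Write 541 = (1 + δ)μ, so δ = 541/309.396 − 1 = 0.7485682…
Then the exponent is δ²μ/(2 + δ) = (541 − μ)² / (μ·(2 + δ)) = 63.076982.

63.077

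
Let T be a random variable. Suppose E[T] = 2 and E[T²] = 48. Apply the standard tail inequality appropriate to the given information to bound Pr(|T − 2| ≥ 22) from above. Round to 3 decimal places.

0.091

The first two moments determine the variance, so Chebyshev's inequality is the sharpest standard bound available.
Var(T) = E[T²] − (E[T])² = 48 − 4 = 44.
Chebyshev's inequality: Pr(|T − μ| ≥ t) ≤ Var(T)/t² = 44/484 = 0.0909.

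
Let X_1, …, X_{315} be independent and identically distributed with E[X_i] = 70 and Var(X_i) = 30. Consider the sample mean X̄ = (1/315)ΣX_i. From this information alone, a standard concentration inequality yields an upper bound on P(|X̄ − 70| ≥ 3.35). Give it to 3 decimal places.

0.008

With mean and variance of each term known, Chebyshev's inequality bounds the deviation of the sum (or sample mean).
Var(X̄) = Var(X_i)/n = 30/315 = 0.095238.
Chebyshev: P(|X̄ − 70| ≥ 3.35) ≤ Var(X̄)/(3.35)² = 30/(315·3.35²) = 0.0085.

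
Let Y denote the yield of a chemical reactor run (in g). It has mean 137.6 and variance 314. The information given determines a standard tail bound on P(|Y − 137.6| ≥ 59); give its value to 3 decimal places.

Mean and variance are known, so Chebyshev's inequality applies.
Chebyshev: P(|Y − μ| ≥ t) ≤ Var(Y)/t².
Bound = 314 / 3481 = 0.0902.

0.090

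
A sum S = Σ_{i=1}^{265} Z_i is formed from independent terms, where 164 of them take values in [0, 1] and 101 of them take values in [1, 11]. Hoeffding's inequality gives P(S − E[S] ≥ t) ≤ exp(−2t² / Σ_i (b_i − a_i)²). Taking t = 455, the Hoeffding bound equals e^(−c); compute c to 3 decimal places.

40.340

Σ(b_i − a_i)² = 164·1² + 101·10² = 10264.
c = 2t² / 10264 = 2·455² / 10264 = 40.3400.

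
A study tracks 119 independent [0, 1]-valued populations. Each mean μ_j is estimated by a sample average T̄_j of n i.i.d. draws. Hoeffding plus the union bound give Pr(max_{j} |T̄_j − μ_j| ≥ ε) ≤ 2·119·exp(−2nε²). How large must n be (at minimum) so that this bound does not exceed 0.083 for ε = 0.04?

2488

Need 2·119·exp(−2nε²) ≤ 0.083, i.e. exp(−2nε²) ≤ 0.083/238.
So 2nε² ≥ ln(238/0.083) = 7.961185.
Hence n ≥ 7.961185/(2·0.04²) = 2487.870.
The smallest integer n is 2488.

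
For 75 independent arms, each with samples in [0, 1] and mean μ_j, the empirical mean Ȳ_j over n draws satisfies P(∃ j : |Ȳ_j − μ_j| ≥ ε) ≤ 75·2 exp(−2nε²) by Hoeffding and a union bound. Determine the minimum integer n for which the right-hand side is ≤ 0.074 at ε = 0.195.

101

Need 2·75·exp(−2nε²) ≤ 0.074, i.e. exp(−2nε²) ≤ 0.074/150.
So 2nε² ≥ ln(150/0.074) = 7.614325.
Hence n ≥ 7.614325/(2·0.195²) = 100.123.
The smallest integer n is 101.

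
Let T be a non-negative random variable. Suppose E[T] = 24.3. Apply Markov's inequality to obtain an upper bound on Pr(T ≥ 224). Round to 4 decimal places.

Markov's inequality: for a non-negative random variable, Pr(T ≥ a) ≤ E[T]/a.
Here E[T] = 24.3 and a = 224, so the bound is 24.3/224 = 0.1085.

0.1085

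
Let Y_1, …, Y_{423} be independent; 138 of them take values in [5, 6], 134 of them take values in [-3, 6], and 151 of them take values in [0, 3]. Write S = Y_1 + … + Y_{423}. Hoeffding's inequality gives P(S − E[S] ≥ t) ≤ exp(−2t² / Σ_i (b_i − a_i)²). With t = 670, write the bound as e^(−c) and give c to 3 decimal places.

Σ(b_i − a_i)² = 138·1² + 134·9² + 151·3² = 12351.
c = 2t² / 12351 = 2·670² / 12351 = 72.6905.

72.690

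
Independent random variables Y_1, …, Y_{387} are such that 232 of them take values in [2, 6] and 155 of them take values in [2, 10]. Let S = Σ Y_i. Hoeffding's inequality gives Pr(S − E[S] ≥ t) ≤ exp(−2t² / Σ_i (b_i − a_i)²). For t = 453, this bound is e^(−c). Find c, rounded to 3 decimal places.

30.107

Σ(b_i − a_i)² = 232·4² + 155·8² = 13632.
c = 2t² / 13632 = 2·453² / 13632 = 30.1070.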